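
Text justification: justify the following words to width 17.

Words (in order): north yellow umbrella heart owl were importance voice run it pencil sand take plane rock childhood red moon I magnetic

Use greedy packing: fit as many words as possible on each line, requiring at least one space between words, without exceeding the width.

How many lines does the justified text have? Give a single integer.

Answer: 9

Derivation:
Line 1: ['north', 'yellow'] (min_width=12, slack=5)
Line 2: ['umbrella', 'heart'] (min_width=14, slack=3)
Line 3: ['owl', 'were'] (min_width=8, slack=9)
Line 4: ['importance', 'voice'] (min_width=16, slack=1)
Line 5: ['run', 'it', 'pencil'] (min_width=13, slack=4)
Line 6: ['sand', 'take', 'plane'] (min_width=15, slack=2)
Line 7: ['rock', 'childhood'] (min_width=14, slack=3)
Line 8: ['red', 'moon', 'I'] (min_width=10, slack=7)
Line 9: ['magnetic'] (min_width=8, slack=9)
Total lines: 9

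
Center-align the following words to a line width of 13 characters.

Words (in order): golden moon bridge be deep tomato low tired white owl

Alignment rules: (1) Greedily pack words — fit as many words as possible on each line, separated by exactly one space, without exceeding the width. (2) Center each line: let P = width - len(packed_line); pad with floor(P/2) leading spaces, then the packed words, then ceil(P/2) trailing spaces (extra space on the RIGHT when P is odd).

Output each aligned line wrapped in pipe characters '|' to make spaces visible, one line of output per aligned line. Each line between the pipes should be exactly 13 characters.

Line 1: ['golden', 'moon'] (min_width=11, slack=2)
Line 2: ['bridge', 'be'] (min_width=9, slack=4)
Line 3: ['deep', 'tomato'] (min_width=11, slack=2)
Line 4: ['low', 'tired'] (min_width=9, slack=4)
Line 5: ['white', 'owl'] (min_width=9, slack=4)

Answer: | golden moon |
|  bridge be  |
| deep tomato |
|  low tired  |
|  white owl  |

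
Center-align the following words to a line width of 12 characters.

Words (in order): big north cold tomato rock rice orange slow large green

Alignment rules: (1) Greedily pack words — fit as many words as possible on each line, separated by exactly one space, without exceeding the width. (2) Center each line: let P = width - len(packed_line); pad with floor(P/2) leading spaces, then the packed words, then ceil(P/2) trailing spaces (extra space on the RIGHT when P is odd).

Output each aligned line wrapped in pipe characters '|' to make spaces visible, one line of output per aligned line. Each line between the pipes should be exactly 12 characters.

Answer: | big north  |
|cold tomato |
| rock rice  |
|orange slow |
|large green |

Derivation:
Line 1: ['big', 'north'] (min_width=9, slack=3)
Line 2: ['cold', 'tomato'] (min_width=11, slack=1)
Line 3: ['rock', 'rice'] (min_width=9, slack=3)
Line 4: ['orange', 'slow'] (min_width=11, slack=1)
Line 5: ['large', 'green'] (min_width=11, slack=1)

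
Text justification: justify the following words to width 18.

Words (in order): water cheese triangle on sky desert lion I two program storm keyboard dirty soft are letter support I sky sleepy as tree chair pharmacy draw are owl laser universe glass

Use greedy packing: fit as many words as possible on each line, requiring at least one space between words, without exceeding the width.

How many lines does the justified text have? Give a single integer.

Answer: 11

Derivation:
Line 1: ['water', 'cheese'] (min_width=12, slack=6)
Line 2: ['triangle', 'on', 'sky'] (min_width=15, slack=3)
Line 3: ['desert', 'lion', 'I', 'two'] (min_width=17, slack=1)
Line 4: ['program', 'storm'] (min_width=13, slack=5)
Line 5: ['keyboard', 'dirty'] (min_width=14, slack=4)
Line 6: ['soft', 'are', 'letter'] (min_width=15, slack=3)
Line 7: ['support', 'I', 'sky'] (min_width=13, slack=5)
Line 8: ['sleepy', 'as', 'tree'] (min_width=14, slack=4)
Line 9: ['chair', 'pharmacy'] (min_width=14, slack=4)
Line 10: ['draw', 'are', 'owl', 'laser'] (min_width=18, slack=0)
Line 11: ['universe', 'glass'] (min_width=14, slack=4)
Total lines: 11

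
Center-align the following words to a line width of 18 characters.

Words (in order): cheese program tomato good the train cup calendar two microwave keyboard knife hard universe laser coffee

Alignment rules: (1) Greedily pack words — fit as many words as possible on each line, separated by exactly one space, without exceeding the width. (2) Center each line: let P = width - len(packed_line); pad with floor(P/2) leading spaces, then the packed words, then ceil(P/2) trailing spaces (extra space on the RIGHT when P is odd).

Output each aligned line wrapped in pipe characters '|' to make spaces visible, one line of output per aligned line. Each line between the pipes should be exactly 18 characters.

Answer: |  cheese program  |
| tomato good the  |
|train cup calendar|
|  two microwave   |
|  keyboard knife  |
|  hard universe   |
|   laser coffee   |

Derivation:
Line 1: ['cheese', 'program'] (min_width=14, slack=4)
Line 2: ['tomato', 'good', 'the'] (min_width=15, slack=3)
Line 3: ['train', 'cup', 'calendar'] (min_width=18, slack=0)
Line 4: ['two', 'microwave'] (min_width=13, slack=5)
Line 5: ['keyboard', 'knife'] (min_width=14, slack=4)
Line 6: ['hard', 'universe'] (min_width=13, slack=5)
Line 7: ['laser', 'coffee'] (min_width=12, slack=6)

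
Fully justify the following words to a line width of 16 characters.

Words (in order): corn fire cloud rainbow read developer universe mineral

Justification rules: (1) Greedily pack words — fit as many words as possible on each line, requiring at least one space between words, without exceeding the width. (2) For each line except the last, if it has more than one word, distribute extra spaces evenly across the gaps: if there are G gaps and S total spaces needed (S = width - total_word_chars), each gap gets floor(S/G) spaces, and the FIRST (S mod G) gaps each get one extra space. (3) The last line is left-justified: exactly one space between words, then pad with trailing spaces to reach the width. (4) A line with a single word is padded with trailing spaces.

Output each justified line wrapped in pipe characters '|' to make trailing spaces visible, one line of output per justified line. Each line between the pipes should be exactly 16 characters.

Answer: |corn  fire cloud|
|rainbow     read|
|developer       |
|universe mineral|

Derivation:
Line 1: ['corn', 'fire', 'cloud'] (min_width=15, slack=1)
Line 2: ['rainbow', 'read'] (min_width=12, slack=4)
Line 3: ['developer'] (min_width=9, slack=7)
Line 4: ['universe', 'mineral'] (min_width=16, slack=0)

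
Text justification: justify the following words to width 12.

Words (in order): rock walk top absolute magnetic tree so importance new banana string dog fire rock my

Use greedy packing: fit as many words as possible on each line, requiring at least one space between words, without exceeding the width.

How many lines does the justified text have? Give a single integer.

Answer: 8

Derivation:
Line 1: ['rock', 'walk'] (min_width=9, slack=3)
Line 2: ['top', 'absolute'] (min_width=12, slack=0)
Line 3: ['magnetic'] (min_width=8, slack=4)
Line 4: ['tree', 'so'] (min_width=7, slack=5)
Line 5: ['importance'] (min_width=10, slack=2)
Line 6: ['new', 'banana'] (min_width=10, slack=2)
Line 7: ['string', 'dog'] (min_width=10, slack=2)
Line 8: ['fire', 'rock', 'my'] (min_width=12, slack=0)
Total lines: 8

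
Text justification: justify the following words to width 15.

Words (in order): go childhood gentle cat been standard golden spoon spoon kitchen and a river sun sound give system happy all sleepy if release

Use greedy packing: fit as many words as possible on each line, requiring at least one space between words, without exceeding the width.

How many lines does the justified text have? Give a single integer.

Answer: 10

Derivation:
Line 1: ['go', 'childhood'] (min_width=12, slack=3)
Line 2: ['gentle', 'cat', 'been'] (min_width=15, slack=0)
Line 3: ['standard', 'golden'] (min_width=15, slack=0)
Line 4: ['spoon', 'spoon'] (min_width=11, slack=4)
Line 5: ['kitchen', 'and', 'a'] (min_width=13, slack=2)
Line 6: ['river', 'sun', 'sound'] (min_width=15, slack=0)
Line 7: ['give', 'system'] (min_width=11, slack=4)
Line 8: ['happy', 'all'] (min_width=9, slack=6)
Line 9: ['sleepy', 'if'] (min_width=9, slack=6)
Line 10: ['release'] (min_width=7, slack=8)
Total lines: 10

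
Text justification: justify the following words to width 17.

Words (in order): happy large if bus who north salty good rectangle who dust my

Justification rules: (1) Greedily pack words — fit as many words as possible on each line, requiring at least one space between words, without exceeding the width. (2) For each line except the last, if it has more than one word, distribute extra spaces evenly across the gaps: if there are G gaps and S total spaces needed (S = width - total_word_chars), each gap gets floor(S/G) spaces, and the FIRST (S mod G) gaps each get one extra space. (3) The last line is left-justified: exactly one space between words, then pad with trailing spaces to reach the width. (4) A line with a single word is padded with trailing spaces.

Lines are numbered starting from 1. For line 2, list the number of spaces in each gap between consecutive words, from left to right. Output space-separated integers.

Answer: 3 3

Derivation:
Line 1: ['happy', 'large', 'if'] (min_width=14, slack=3)
Line 2: ['bus', 'who', 'north'] (min_width=13, slack=4)
Line 3: ['salty', 'good'] (min_width=10, slack=7)
Line 4: ['rectangle', 'who'] (min_width=13, slack=4)
Line 5: ['dust', 'my'] (min_width=7, slack=10)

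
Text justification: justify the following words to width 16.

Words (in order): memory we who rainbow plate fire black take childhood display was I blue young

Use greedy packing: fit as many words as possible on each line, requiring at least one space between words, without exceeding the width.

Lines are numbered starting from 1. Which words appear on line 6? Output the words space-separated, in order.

Line 1: ['memory', 'we', 'who'] (min_width=13, slack=3)
Line 2: ['rainbow', 'plate'] (min_width=13, slack=3)
Line 3: ['fire', 'black', 'take'] (min_width=15, slack=1)
Line 4: ['childhood'] (min_width=9, slack=7)
Line 5: ['display', 'was', 'I'] (min_width=13, slack=3)
Line 6: ['blue', 'young'] (min_width=10, slack=6)

Answer: blue young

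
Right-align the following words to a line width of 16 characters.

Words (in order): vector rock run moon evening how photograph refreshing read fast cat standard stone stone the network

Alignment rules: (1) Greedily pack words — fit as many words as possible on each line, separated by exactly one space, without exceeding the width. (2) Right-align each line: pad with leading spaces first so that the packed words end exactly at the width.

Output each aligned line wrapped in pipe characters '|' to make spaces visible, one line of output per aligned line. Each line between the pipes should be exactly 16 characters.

Answer: | vector rock run|
|moon evening how|
|      photograph|
| refreshing read|
|        fast cat|
|  standard stone|
|       stone the|
|         network|

Derivation:
Line 1: ['vector', 'rock', 'run'] (min_width=15, slack=1)
Line 2: ['moon', 'evening', 'how'] (min_width=16, slack=0)
Line 3: ['photograph'] (min_width=10, slack=6)
Line 4: ['refreshing', 'read'] (min_width=15, slack=1)
Line 5: ['fast', 'cat'] (min_width=8, slack=8)
Line 6: ['standard', 'stone'] (min_width=14, slack=2)
Line 7: ['stone', 'the'] (min_width=9, slack=7)
Line 8: ['network'] (min_width=7, slack=9)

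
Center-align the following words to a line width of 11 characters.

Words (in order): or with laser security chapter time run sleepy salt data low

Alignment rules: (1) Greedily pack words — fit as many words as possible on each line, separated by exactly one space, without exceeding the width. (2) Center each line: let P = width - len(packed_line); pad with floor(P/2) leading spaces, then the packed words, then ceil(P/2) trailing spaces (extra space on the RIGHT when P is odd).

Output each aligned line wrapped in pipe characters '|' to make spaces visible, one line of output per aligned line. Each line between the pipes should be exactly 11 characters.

Line 1: ['or', 'with'] (min_width=7, slack=4)
Line 2: ['laser'] (min_width=5, slack=6)
Line 3: ['security'] (min_width=8, slack=3)
Line 4: ['chapter'] (min_width=7, slack=4)
Line 5: ['time', 'run'] (min_width=8, slack=3)
Line 6: ['sleepy', 'salt'] (min_width=11, slack=0)
Line 7: ['data', 'low'] (min_width=8, slack=3)

Answer: |  or with  |
|   laser   |
| security  |
|  chapter  |
| time run  |
|sleepy salt|
| data low  |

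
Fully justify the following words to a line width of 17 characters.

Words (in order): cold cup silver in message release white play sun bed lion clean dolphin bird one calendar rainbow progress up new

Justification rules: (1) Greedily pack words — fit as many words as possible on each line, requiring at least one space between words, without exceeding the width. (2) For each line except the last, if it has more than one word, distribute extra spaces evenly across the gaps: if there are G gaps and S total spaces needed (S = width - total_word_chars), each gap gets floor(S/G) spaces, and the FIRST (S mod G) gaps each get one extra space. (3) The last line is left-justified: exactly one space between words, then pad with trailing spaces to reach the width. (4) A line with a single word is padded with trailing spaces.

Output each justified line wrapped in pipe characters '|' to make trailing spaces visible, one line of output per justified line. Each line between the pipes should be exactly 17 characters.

Line 1: ['cold', 'cup', 'silver'] (min_width=15, slack=2)
Line 2: ['in', 'message'] (min_width=10, slack=7)
Line 3: ['release', 'white'] (min_width=13, slack=4)
Line 4: ['play', 'sun', 'bed', 'lion'] (min_width=17, slack=0)
Line 5: ['clean', 'dolphin'] (min_width=13, slack=4)
Line 6: ['bird', 'one', 'calendar'] (min_width=17, slack=0)
Line 7: ['rainbow', 'progress'] (min_width=16, slack=1)
Line 8: ['up', 'new'] (min_width=6, slack=11)

Answer: |cold  cup  silver|
|in        message|
|release     white|
|play sun bed lion|
|clean     dolphin|
|bird one calendar|
|rainbow  progress|
|up new           |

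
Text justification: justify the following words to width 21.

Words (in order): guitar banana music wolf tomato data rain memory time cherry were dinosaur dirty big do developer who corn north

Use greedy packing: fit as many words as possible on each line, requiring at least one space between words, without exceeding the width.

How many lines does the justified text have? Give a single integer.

Answer: 6

Derivation:
Line 1: ['guitar', 'banana', 'music'] (min_width=19, slack=2)
Line 2: ['wolf', 'tomato', 'data', 'rain'] (min_width=21, slack=0)
Line 3: ['memory', 'time', 'cherry'] (min_width=18, slack=3)
Line 4: ['were', 'dinosaur', 'dirty'] (min_width=19, slack=2)
Line 5: ['big', 'do', 'developer', 'who'] (min_width=20, slack=1)
Line 6: ['corn', 'north'] (min_width=10, slack=11)
Total lines: 6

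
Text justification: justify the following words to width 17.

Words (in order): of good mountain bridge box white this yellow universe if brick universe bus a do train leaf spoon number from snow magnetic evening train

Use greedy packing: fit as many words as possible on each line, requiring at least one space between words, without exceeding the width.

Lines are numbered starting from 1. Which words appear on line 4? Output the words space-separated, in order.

Line 1: ['of', 'good', 'mountain'] (min_width=16, slack=1)
Line 2: ['bridge', 'box', 'white'] (min_width=16, slack=1)
Line 3: ['this', 'yellow'] (min_width=11, slack=6)
Line 4: ['universe', 'if', 'brick'] (min_width=17, slack=0)
Line 5: ['universe', 'bus', 'a', 'do'] (min_width=17, slack=0)
Line 6: ['train', 'leaf', 'spoon'] (min_width=16, slack=1)
Line 7: ['number', 'from', 'snow'] (min_width=16, slack=1)
Line 8: ['magnetic', 'evening'] (min_width=16, slack=1)
Line 9: ['train'] (min_width=5, slack=12)

Answer: universe if brick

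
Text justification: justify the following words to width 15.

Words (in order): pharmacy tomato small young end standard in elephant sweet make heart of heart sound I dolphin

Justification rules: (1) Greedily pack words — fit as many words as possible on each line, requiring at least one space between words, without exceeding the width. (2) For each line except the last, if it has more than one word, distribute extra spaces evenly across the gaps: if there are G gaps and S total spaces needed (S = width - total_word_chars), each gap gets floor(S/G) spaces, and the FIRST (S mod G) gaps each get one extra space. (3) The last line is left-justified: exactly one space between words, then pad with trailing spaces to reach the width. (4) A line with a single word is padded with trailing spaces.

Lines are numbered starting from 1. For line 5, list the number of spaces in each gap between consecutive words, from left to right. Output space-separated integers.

Line 1: ['pharmacy', 'tomato'] (min_width=15, slack=0)
Line 2: ['small', 'young', 'end'] (min_width=15, slack=0)
Line 3: ['standard', 'in'] (min_width=11, slack=4)
Line 4: ['elephant', 'sweet'] (min_width=14, slack=1)
Line 5: ['make', 'heart', 'of'] (min_width=13, slack=2)
Line 6: ['heart', 'sound', 'I'] (min_width=13, slack=2)
Line 7: ['dolphin'] (min_width=7, slack=8)

Answer: 2 2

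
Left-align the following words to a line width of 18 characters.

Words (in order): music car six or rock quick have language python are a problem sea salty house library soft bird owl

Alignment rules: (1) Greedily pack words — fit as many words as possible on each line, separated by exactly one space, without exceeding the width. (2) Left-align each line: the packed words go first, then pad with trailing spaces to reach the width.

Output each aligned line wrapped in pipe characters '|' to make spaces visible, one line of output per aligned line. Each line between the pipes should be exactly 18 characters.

Answer: |music car six or  |
|rock quick have   |
|language python   |
|are a problem sea |
|salty house       |
|library soft bird |
|owl               |

Derivation:
Line 1: ['music', 'car', 'six', 'or'] (min_width=16, slack=2)
Line 2: ['rock', 'quick', 'have'] (min_width=15, slack=3)
Line 3: ['language', 'python'] (min_width=15, slack=3)
Line 4: ['are', 'a', 'problem', 'sea'] (min_width=17, slack=1)
Line 5: ['salty', 'house'] (min_width=11, slack=7)
Line 6: ['library', 'soft', 'bird'] (min_width=17, slack=1)
Line 7: ['owl'] (min_width=3, slack=15)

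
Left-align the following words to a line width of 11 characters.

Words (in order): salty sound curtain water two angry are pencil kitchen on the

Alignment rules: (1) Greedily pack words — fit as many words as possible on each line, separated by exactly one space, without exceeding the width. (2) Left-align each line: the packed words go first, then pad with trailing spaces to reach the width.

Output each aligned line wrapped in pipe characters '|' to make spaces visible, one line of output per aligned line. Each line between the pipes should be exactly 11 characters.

Answer: |salty sound|
|curtain    |
|water two  |
|angry are  |
|pencil     |
|kitchen on |
|the        |

Derivation:
Line 1: ['salty', 'sound'] (min_width=11, slack=0)
Line 2: ['curtain'] (min_width=7, slack=4)
Line 3: ['water', 'two'] (min_width=9, slack=2)
Line 4: ['angry', 'are'] (min_width=9, slack=2)
Line 5: ['pencil'] (min_width=6, slack=5)
Line 6: ['kitchen', 'on'] (min_width=10, slack=1)
Line 7: ['the'] (min_width=3, slack=8)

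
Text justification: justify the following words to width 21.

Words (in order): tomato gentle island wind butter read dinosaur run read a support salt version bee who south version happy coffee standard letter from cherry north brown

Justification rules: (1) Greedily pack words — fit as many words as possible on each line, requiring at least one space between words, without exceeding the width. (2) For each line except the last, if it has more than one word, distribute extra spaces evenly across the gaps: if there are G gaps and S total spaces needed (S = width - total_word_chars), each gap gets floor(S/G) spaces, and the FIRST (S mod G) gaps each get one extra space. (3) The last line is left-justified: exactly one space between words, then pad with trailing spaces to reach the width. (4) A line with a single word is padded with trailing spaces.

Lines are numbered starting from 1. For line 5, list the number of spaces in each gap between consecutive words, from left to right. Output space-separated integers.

Answer: 1 1 1

Derivation:
Line 1: ['tomato', 'gentle', 'island'] (min_width=20, slack=1)
Line 2: ['wind', 'butter', 'read'] (min_width=16, slack=5)
Line 3: ['dinosaur', 'run', 'read', 'a'] (min_width=19, slack=2)
Line 4: ['support', 'salt', 'version'] (min_width=20, slack=1)
Line 5: ['bee', 'who', 'south', 'version'] (min_width=21, slack=0)
Line 6: ['happy', 'coffee', 'standard'] (min_width=21, slack=0)
Line 7: ['letter', 'from', 'cherry'] (min_width=18, slack=3)
Line 8: ['north', 'brown'] (min_width=11, slack=10)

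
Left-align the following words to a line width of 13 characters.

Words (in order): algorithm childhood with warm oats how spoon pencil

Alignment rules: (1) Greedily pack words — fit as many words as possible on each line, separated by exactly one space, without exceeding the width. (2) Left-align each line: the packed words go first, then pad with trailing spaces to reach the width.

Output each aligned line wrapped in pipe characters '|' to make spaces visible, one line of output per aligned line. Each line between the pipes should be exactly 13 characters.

Answer: |algorithm    |
|childhood    |
|with warm    |
|oats how     |
|spoon pencil |

Derivation:
Line 1: ['algorithm'] (min_width=9, slack=4)
Line 2: ['childhood'] (min_width=9, slack=4)
Line 3: ['with', 'warm'] (min_width=9, slack=4)
Line 4: ['oats', 'how'] (min_width=8, slack=5)
Line 5: ['spoon', 'pencil'] (min_width=12, slack=1)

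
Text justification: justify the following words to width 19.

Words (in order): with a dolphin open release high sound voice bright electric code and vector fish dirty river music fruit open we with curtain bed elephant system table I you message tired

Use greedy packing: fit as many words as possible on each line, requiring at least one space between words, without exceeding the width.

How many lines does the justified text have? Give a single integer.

Answer: 11

Derivation:
Line 1: ['with', 'a', 'dolphin', 'open'] (min_width=19, slack=0)
Line 2: ['release', 'high', 'sound'] (min_width=18, slack=1)
Line 3: ['voice', 'bright'] (min_width=12, slack=7)
Line 4: ['electric', 'code', 'and'] (min_width=17, slack=2)
Line 5: ['vector', 'fish', 'dirty'] (min_width=17, slack=2)
Line 6: ['river', 'music', 'fruit'] (min_width=17, slack=2)
Line 7: ['open', 'we', 'with'] (min_width=12, slack=7)
Line 8: ['curtain', 'bed'] (min_width=11, slack=8)
Line 9: ['elephant', 'system'] (min_width=15, slack=4)
Line 10: ['table', 'I', 'you', 'message'] (min_width=19, slack=0)
Line 11: ['tired'] (min_width=5, slack=14)
Total lines: 11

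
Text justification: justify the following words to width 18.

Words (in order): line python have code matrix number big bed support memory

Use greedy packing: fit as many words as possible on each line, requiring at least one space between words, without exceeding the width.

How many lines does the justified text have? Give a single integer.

Answer: 4

Derivation:
Line 1: ['line', 'python', 'have'] (min_width=16, slack=2)
Line 2: ['code', 'matrix', 'number'] (min_width=18, slack=0)
Line 3: ['big', 'bed', 'support'] (min_width=15, slack=3)
Line 4: ['memory'] (min_width=6, slack=12)
Total lines: 4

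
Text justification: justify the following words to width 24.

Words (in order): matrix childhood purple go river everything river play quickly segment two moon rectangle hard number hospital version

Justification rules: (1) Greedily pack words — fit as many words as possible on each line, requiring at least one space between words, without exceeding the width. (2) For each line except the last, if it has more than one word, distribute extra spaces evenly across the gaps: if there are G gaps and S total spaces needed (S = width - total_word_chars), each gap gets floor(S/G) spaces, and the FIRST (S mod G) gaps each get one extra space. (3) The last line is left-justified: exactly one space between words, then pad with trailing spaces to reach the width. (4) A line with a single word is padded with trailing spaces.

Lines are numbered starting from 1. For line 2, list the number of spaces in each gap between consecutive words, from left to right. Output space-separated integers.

Line 1: ['matrix', 'childhood', 'purple'] (min_width=23, slack=1)
Line 2: ['go', 'river', 'everything'] (min_width=19, slack=5)
Line 3: ['river', 'play', 'quickly'] (min_width=18, slack=6)
Line 4: ['segment', 'two', 'moon'] (min_width=16, slack=8)
Line 5: ['rectangle', 'hard', 'number'] (min_width=21, slack=3)
Line 6: ['hospital', 'version'] (min_width=16, slack=8)

Answer: 4 3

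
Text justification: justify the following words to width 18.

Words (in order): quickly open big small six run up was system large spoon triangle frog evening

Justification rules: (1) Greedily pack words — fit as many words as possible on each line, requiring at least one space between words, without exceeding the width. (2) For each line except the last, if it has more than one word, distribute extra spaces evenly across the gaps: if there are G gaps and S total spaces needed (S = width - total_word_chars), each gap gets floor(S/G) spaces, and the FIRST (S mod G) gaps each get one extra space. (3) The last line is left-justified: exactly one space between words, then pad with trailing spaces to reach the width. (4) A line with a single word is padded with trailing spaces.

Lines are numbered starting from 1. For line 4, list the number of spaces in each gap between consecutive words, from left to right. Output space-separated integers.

Answer: 5

Derivation:
Line 1: ['quickly', 'open', 'big'] (min_width=16, slack=2)
Line 2: ['small', 'six', 'run', 'up'] (min_width=16, slack=2)
Line 3: ['was', 'system', 'large'] (min_width=16, slack=2)
Line 4: ['spoon', 'triangle'] (min_width=14, slack=4)
Line 5: ['frog', 'evening'] (min_width=12, slack=6)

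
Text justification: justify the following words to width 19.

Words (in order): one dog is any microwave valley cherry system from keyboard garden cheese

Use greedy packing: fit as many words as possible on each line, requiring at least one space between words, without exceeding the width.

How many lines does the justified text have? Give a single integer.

Answer: 5

Derivation:
Line 1: ['one', 'dog', 'is', 'any'] (min_width=14, slack=5)
Line 2: ['microwave', 'valley'] (min_width=16, slack=3)
Line 3: ['cherry', 'system', 'from'] (min_width=18, slack=1)
Line 4: ['keyboard', 'garden'] (min_width=15, slack=4)
Line 5: ['cheese'] (min_width=6, slack=13)
Total lines: 5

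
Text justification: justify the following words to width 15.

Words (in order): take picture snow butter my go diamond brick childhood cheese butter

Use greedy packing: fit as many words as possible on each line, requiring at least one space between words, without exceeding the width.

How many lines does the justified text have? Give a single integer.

Line 1: ['take', 'picture'] (min_width=12, slack=3)
Line 2: ['snow', 'butter', 'my'] (min_width=14, slack=1)
Line 3: ['go', 'diamond'] (min_width=10, slack=5)
Line 4: ['brick', 'childhood'] (min_width=15, slack=0)
Line 5: ['cheese', 'butter'] (min_width=13, slack=2)
Total lines: 5

Answer: 5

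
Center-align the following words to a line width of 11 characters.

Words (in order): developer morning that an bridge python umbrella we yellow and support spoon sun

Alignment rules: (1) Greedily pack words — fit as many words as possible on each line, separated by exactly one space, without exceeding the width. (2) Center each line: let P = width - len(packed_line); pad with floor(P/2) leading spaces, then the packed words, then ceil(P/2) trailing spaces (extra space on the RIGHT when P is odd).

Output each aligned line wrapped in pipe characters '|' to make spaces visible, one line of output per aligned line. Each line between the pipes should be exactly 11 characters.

Answer: | developer |
|  morning  |
|  that an  |
|  bridge   |
|  python   |
|umbrella we|
|yellow and |
|  support  |
| spoon sun |

Derivation:
Line 1: ['developer'] (min_width=9, slack=2)
Line 2: ['morning'] (min_width=7, slack=4)
Line 3: ['that', 'an'] (min_width=7, slack=4)
Line 4: ['bridge'] (min_width=6, slack=5)
Line 5: ['python'] (min_width=6, slack=5)
Line 6: ['umbrella', 'we'] (min_width=11, slack=0)
Line 7: ['yellow', 'and'] (min_width=10, slack=1)
Line 8: ['support'] (min_width=7, slack=4)
Line 9: ['spoon', 'sun'] (min_width=9, slack=2)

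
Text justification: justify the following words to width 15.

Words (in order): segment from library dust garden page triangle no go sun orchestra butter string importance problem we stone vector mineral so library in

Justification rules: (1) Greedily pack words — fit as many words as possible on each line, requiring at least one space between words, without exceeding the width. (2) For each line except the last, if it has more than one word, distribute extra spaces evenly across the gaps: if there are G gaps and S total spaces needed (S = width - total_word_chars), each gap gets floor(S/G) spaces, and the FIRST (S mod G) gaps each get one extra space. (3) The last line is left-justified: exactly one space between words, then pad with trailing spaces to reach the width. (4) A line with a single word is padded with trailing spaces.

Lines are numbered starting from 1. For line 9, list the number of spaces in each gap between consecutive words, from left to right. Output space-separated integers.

Answer: 4

Derivation:
Line 1: ['segment', 'from'] (min_width=12, slack=3)
Line 2: ['library', 'dust'] (min_width=12, slack=3)
Line 3: ['garden', 'page'] (min_width=11, slack=4)
Line 4: ['triangle', 'no', 'go'] (min_width=14, slack=1)
Line 5: ['sun', 'orchestra'] (min_width=13, slack=2)
Line 6: ['butter', 'string'] (min_width=13, slack=2)
Line 7: ['importance'] (min_width=10, slack=5)
Line 8: ['problem', 'we'] (min_width=10, slack=5)
Line 9: ['stone', 'vector'] (min_width=12, slack=3)
Line 10: ['mineral', 'so'] (min_width=10, slack=5)
Line 11: ['library', 'in'] (min_width=10, slack=5)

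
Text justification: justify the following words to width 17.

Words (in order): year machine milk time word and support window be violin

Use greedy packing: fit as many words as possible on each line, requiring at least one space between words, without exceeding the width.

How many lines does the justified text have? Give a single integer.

Line 1: ['year', 'machine', 'milk'] (min_width=17, slack=0)
Line 2: ['time', 'word', 'and'] (min_width=13, slack=4)
Line 3: ['support', 'window', 'be'] (min_width=17, slack=0)
Line 4: ['violin'] (min_width=6, slack=11)
Total lines: 4

Answer: 4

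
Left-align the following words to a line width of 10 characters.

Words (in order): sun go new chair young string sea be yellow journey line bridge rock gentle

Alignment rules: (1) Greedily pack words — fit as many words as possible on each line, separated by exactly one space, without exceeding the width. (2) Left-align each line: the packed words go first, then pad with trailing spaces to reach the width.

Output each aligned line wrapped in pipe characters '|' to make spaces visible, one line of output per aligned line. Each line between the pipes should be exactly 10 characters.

Answer: |sun go new|
|chair     |
|young     |
|string sea|
|be yellow |
|journey   |
|line      |
|bridge    |
|rock      |
|gentle    |

Derivation:
Line 1: ['sun', 'go', 'new'] (min_width=10, slack=0)
Line 2: ['chair'] (min_width=5, slack=5)
Line 3: ['young'] (min_width=5, slack=5)
Line 4: ['string', 'sea'] (min_width=10, slack=0)
Line 5: ['be', 'yellow'] (min_width=9, slack=1)
Line 6: ['journey'] (min_width=7, slack=3)
Line 7: ['line'] (min_width=4, slack=6)
Line 8: ['bridge'] (min_width=6, slack=4)
Line 9: ['rock'] (min_width=4, slack=6)
Line 10: ['gentle'] (min_width=6, slack=4)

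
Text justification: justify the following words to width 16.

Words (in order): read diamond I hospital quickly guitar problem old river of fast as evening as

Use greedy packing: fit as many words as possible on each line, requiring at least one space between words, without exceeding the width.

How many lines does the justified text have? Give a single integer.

Line 1: ['read', 'diamond', 'I'] (min_width=14, slack=2)
Line 2: ['hospital', 'quickly'] (min_width=16, slack=0)
Line 3: ['guitar', 'problem'] (min_width=14, slack=2)
Line 4: ['old', 'river', 'of'] (min_width=12, slack=4)
Line 5: ['fast', 'as', 'evening'] (min_width=15, slack=1)
Line 6: ['as'] (min_width=2, slack=14)
Total lines: 6

Answer: 6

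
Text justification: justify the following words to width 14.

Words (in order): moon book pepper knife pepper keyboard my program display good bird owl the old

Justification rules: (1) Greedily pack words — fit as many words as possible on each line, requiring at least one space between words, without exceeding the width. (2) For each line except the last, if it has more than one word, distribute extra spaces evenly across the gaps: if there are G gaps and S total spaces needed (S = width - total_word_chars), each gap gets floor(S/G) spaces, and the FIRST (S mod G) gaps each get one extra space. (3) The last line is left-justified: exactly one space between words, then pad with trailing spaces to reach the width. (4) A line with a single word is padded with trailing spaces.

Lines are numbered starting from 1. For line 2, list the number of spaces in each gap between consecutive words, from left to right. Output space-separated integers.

Line 1: ['moon', 'book'] (min_width=9, slack=5)
Line 2: ['pepper', 'knife'] (min_width=12, slack=2)
Line 3: ['pepper'] (min_width=6, slack=8)
Line 4: ['keyboard', 'my'] (min_width=11, slack=3)
Line 5: ['program'] (min_width=7, slack=7)
Line 6: ['display', 'good'] (min_width=12, slack=2)
Line 7: ['bird', 'owl', 'the'] (min_width=12, slack=2)
Line 8: ['old'] (min_width=3, slack=11)

Answer: 3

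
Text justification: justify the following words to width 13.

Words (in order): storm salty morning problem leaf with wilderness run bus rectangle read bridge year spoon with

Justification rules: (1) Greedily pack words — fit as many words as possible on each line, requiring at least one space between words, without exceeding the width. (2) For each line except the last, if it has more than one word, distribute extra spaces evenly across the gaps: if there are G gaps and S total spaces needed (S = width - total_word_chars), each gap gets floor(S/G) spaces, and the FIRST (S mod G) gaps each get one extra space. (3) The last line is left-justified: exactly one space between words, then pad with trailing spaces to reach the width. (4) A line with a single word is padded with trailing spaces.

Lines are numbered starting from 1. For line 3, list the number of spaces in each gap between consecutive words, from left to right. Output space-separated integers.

Answer: 2

Derivation:
Line 1: ['storm', 'salty'] (min_width=11, slack=2)
Line 2: ['morning'] (min_width=7, slack=6)
Line 3: ['problem', 'leaf'] (min_width=12, slack=1)
Line 4: ['with'] (min_width=4, slack=9)
Line 5: ['wilderness'] (min_width=10, slack=3)
Line 6: ['run', 'bus'] (min_width=7, slack=6)
Line 7: ['rectangle'] (min_width=9, slack=4)
Line 8: ['read', 'bridge'] (min_width=11, slack=2)
Line 9: ['year', 'spoon'] (min_width=10, slack=3)
Line 10: ['with'] (min_width=4, slack=9)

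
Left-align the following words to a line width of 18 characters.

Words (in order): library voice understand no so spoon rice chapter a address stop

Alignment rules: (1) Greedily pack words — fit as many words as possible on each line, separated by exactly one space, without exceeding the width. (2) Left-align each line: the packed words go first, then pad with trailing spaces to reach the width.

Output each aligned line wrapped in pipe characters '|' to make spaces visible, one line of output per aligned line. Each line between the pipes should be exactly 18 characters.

Line 1: ['library', 'voice'] (min_width=13, slack=5)
Line 2: ['understand', 'no', 'so'] (min_width=16, slack=2)
Line 3: ['spoon', 'rice', 'chapter'] (min_width=18, slack=0)
Line 4: ['a', 'address', 'stop'] (min_width=14, slack=4)

Answer: |library voice     |
|understand no so  |
|spoon rice chapter|
|a address stop    |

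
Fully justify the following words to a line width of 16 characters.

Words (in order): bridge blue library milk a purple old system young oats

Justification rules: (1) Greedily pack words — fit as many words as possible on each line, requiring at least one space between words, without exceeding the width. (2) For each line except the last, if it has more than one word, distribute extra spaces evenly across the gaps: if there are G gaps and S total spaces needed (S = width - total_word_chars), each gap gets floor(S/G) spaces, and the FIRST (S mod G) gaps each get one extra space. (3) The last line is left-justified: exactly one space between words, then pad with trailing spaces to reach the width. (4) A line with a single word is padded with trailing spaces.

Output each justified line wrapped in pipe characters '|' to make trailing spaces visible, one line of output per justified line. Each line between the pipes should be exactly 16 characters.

Answer: |bridge      blue|
|library  milk  a|
|purple       old|
|system     young|
|oats            |

Derivation:
Line 1: ['bridge', 'blue'] (min_width=11, slack=5)
Line 2: ['library', 'milk', 'a'] (min_width=14, slack=2)
Line 3: ['purple', 'old'] (min_width=10, slack=6)
Line 4: ['system', 'young'] (min_width=12, slack=4)
Line 5: ['oats'] (min_width=4, slack=12)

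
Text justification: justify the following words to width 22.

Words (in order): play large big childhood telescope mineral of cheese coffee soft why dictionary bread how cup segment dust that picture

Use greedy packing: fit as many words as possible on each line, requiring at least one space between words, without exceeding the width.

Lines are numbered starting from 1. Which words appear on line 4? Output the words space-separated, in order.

Answer: coffee soft why

Derivation:
Line 1: ['play', 'large', 'big'] (min_width=14, slack=8)
Line 2: ['childhood', 'telescope'] (min_width=19, slack=3)
Line 3: ['mineral', 'of', 'cheese'] (min_width=17, slack=5)
Line 4: ['coffee', 'soft', 'why'] (min_width=15, slack=7)
Line 5: ['dictionary', 'bread', 'how'] (min_width=20, slack=2)
Line 6: ['cup', 'segment', 'dust', 'that'] (min_width=21, slack=1)
Line 7: ['picture'] (min_width=7, slack=15)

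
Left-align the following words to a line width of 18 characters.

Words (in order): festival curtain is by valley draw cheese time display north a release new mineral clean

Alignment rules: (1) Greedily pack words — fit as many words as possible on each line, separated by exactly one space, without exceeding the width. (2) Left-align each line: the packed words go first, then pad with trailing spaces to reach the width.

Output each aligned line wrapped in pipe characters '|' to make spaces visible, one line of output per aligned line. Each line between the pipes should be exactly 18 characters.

Line 1: ['festival', 'curtain'] (min_width=16, slack=2)
Line 2: ['is', 'by', 'valley', 'draw'] (min_width=17, slack=1)
Line 3: ['cheese', 'time'] (min_width=11, slack=7)
Line 4: ['display', 'north', 'a'] (min_width=15, slack=3)
Line 5: ['release', 'new'] (min_width=11, slack=7)
Line 6: ['mineral', 'clean'] (min_width=13, slack=5)

Answer: |festival curtain  |
|is by valley draw |
|cheese time       |
|display north a   |
|release new       |
|mineral clean     |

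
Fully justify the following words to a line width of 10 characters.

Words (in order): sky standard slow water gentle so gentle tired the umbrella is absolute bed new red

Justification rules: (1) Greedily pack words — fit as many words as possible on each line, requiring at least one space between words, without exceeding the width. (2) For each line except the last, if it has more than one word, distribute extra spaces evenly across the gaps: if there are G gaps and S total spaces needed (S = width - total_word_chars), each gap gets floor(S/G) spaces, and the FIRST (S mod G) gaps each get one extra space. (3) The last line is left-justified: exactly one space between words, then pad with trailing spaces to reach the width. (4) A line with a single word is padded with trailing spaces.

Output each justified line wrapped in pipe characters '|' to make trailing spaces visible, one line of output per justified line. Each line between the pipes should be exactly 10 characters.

Answer: |sky       |
|standard  |
|slow water|
|gentle  so|
|gentle    |
|tired  the|
|umbrella  |
|is        |
|absolute  |
|bed    new|
|red       |

Derivation:
Line 1: ['sky'] (min_width=3, slack=7)
Line 2: ['standard'] (min_width=8, slack=2)
Line 3: ['slow', 'water'] (min_width=10, slack=0)
Line 4: ['gentle', 'so'] (min_width=9, slack=1)
Line 5: ['gentle'] (min_width=6, slack=4)
Line 6: ['tired', 'the'] (min_width=9, slack=1)
Line 7: ['umbrella'] (min_width=8, slack=2)
Line 8: ['is'] (min_width=2, slack=8)
Line 9: ['absolute'] (min_width=8, slack=2)
Line 10: ['bed', 'new'] (min_width=7, slack=3)
Line 11: ['red'] (min_width=3, slack=7)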